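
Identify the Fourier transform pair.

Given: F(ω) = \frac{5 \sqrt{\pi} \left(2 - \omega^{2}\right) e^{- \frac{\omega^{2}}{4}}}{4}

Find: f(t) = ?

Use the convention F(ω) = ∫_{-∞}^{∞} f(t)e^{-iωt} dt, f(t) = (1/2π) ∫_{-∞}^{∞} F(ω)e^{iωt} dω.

f(t) = 5 t^{2} e^{- t^{2}}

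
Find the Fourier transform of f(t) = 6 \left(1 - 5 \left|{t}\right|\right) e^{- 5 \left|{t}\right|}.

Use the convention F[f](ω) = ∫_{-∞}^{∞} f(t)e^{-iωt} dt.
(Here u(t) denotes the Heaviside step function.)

F(ω) = \frac{120 \omega^{2}}{\left(\omega^{2} + 25\right)^{2}}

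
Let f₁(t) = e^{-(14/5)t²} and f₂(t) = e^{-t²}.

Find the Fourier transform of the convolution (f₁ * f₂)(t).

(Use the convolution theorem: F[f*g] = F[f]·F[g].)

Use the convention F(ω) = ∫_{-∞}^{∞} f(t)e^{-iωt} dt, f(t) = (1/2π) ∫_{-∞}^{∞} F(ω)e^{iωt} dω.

F[f₁*f₂](ω) = \frac{\sqrt{70} \pi e^{- \frac{19 \omega^{2}}{56}}}{14}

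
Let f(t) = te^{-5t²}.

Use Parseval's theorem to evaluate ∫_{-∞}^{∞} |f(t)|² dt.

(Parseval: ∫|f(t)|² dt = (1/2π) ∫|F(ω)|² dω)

∫|f(t)|² dt = \frac{\sqrt{10} \sqrt{\pi}}{200}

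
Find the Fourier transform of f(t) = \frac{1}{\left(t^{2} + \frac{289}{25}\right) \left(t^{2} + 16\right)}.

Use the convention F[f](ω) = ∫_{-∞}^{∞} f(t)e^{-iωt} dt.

F(ω) = - \frac{25 \pi e^{- 4 \left|{\omega}\right|}}{444} + \frac{125 \pi e^{- \frac{17 \left|{\omega}\right|}{5}}}{1887}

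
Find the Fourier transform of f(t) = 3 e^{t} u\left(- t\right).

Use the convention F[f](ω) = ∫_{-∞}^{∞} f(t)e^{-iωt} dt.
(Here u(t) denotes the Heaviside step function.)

F(ω) = \frac{3 i}{\omega + i}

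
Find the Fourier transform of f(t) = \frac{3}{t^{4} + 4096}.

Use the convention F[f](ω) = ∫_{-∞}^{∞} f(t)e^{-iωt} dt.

F(ω) = \frac{3 \pi e^{- 4 \sqrt{2} \left|{\omega}\right|} \sin{\left(4 \sqrt{2} \left|{\omega}\right| + \frac{\pi}{4} \right)}}{512}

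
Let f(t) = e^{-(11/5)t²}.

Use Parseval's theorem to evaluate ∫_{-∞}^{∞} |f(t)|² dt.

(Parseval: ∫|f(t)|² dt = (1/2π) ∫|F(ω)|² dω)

∫|f(t)|² dt = \frac{\sqrt{110} \sqrt{\pi}}{22}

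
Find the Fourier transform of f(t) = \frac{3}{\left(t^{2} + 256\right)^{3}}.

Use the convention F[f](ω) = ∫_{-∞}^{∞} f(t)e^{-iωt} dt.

F(ω) = \frac{3 \pi \left(256 \omega^{2} + 48 \left|{\omega}\right| + 3\right) e^{- 16 \left|{\omega}\right|}}{8388608}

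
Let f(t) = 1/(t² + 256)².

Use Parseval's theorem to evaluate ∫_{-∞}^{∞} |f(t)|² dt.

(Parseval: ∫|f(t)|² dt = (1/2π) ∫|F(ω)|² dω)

∫|f(t)|² dt = \frac{5 \pi}{4294967296}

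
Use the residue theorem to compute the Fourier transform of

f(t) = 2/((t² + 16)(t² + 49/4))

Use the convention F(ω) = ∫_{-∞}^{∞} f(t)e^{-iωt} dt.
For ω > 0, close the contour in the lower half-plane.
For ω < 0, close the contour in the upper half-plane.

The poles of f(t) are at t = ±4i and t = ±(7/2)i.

Let g(z) = f(z)e^{-iωz}; for large |z| the factor e^{-iωz} decays in the lower half-plane when ω > 0 and in the upper half-plane when ω < 0.

Case ω > 0 (lower half-plane, clockwise contour ⇒ F(ω) = -2πi·ΣRes):
  Res_{z = - 4 i} g(z) = - \frac{i e^{- 4 \omega}}{15}
  Res_{z = - \frac{7 i}{2}} g(z) = \frac{8 i e^{- \frac{7 \omega}{2}}}{105}
  F(ω) = -2πi·ΣRes = - \frac{2 \pi e^{- 4 \omega}}{15} + \frac{16 \pi e^{- \frac{7 \omega}{2}}}{105}

Case ω < 0 (upper half-plane, counterclockwise contour ⇒ F(ω) = +2πi·ΣRes):
  Res_{z = 4 i} g(z) = \frac{i e^{4 \omega}}{15}
  Res_{z = \frac{7 i}{2}} g(z) = - \frac{8 i e^{\frac{7 \omega}{2}}}{105}
  F(ω) = 2πi·ΣRes = \frac{2 \pi \left(8 e^{\frac{7 \omega}{2}} - 7 e^{4 \omega}\right)}{105}

Both cases combine into a single formula in |ω|:

F(ω) = - \frac{2 \pi e^{- 4 \left|{\omega}\right|}}{15} + \frac{16 \pi e^{- \frac{7 \left|{\omega}\right|}{2}}}{105}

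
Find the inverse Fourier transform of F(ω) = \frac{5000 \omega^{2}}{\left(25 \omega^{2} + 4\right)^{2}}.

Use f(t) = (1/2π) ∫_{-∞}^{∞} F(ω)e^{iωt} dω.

f(t) = 5 \left(1 - \frac{2 \left|{t}\right|}{5}\right) e^{- \frac{2 \left|{t}\right|}{5}}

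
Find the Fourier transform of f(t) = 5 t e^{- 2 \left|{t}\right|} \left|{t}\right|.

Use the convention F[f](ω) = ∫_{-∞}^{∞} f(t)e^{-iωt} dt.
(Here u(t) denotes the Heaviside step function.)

F(ω) = \frac{20 i \omega \left(\omega^{2} - 12\right)}{\left(\omega^{2} + 4\right)^{3}}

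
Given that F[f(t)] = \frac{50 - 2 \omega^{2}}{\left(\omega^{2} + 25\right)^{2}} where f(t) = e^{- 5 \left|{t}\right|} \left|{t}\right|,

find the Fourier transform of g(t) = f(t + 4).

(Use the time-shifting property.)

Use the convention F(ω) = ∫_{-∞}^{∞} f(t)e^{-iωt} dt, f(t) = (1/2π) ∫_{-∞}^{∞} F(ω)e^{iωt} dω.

F[g](ω) = \frac{2 \left(25 - \omega^{2}\right) e^{4 i \omega}}{\left(\omega^{2} + 25\right)^{2}}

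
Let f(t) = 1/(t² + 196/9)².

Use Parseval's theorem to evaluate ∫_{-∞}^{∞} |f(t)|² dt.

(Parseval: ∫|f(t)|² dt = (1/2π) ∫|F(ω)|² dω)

∫|f(t)|² dt = \frac{10935 \pi}{1686616064}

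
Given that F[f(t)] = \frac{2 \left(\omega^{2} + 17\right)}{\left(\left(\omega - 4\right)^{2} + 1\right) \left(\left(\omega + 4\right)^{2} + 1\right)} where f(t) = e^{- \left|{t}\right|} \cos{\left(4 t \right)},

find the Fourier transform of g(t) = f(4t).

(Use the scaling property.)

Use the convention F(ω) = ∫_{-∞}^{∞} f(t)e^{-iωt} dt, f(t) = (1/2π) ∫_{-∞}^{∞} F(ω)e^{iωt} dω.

F[g](ω) = \frac{8 \left(\omega^{2} + 272\right)}{\omega^{4} - 480 \omega^{2} + 73984}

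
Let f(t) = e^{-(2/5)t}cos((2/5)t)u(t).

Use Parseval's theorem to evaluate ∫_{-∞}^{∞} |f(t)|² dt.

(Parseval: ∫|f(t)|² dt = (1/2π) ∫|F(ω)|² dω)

∫|f(t)|² dt = \frac{15}{16}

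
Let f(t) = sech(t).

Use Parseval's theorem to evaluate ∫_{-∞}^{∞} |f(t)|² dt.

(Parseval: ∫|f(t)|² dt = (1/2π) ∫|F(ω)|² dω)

∫|f(t)|² dt = 2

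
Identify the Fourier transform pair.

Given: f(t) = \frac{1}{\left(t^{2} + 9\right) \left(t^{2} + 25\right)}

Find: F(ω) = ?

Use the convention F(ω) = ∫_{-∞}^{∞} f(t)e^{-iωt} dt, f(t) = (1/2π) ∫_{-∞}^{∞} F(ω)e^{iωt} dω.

F(ω) = \frac{\pi \left(5 e^{2 \left|{\omega}\right|} - 3\right) e^{- 5 \left|{\omega}\right|}}{240}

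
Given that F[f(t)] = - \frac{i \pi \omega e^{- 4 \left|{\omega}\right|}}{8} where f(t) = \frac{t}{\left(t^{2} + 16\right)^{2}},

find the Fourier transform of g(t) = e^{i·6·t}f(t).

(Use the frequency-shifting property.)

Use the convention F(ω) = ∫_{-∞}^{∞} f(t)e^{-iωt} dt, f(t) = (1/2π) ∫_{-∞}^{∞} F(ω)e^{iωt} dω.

F[g](ω) = \frac{i \pi \left(6 - \omega\right) e^{- 4 \left|{\omega - 6}\right|}}{8}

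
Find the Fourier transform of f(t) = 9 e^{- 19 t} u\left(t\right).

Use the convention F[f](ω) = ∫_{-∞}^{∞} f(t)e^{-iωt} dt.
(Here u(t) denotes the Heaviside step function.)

F(ω) = \frac{9}{i \omega + 19}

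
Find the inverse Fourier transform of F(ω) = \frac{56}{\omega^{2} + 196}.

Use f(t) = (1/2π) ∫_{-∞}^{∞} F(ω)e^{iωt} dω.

f(t) = 2 e^{- 14 \left|{t}\right|}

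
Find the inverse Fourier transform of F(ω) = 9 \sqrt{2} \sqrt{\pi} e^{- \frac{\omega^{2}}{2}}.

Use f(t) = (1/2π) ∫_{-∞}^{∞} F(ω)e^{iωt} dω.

f(t) = 9 e^{- \frac{t^{2}}{2}}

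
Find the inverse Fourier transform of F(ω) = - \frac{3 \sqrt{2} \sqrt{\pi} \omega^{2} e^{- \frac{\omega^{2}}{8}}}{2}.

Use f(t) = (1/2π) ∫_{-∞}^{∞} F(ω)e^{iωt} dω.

f(t) = 6 \left(8 t^{2} - 2\right) e^{- 2 t^{2}}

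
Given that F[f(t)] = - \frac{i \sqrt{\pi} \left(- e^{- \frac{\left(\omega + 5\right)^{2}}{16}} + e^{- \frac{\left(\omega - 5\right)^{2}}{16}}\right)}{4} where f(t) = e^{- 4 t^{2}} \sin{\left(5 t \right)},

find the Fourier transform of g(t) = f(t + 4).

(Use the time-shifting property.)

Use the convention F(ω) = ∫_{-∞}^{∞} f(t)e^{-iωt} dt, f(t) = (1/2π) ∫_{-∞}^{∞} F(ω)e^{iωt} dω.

F[g](ω) = \frac{i \sqrt{\pi} \left(1 - e^{\frac{5 \omega}{4}}\right) e^{- \frac{\omega^{2}}{16} - \frac{5 \omega}{8} + 4 i \omega - \frac{25}{16}}}{4}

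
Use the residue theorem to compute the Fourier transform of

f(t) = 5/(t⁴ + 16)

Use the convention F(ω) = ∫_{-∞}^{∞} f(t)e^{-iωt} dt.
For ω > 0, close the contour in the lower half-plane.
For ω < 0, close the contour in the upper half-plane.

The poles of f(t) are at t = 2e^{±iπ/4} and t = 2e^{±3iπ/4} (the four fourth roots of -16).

Let g(z) = f(z)e^{-iωz}; for large |z| the factor e^{-iωz} decays in the lower half-plane when ω > 0 and in the upper half-plane when ω < 0.

Case ω > 0 (lower half-plane, clockwise contour ⇒ F(ω) = -2πi·ΣRes):
  Res_{z = - \sqrt{2} - \sqrt{2} i} g(z) = \frac{5 \sqrt{2} i \left(1 - i\right) e^{\sqrt{2} \omega \left(-1 + i\right)}}{64}
  Res_{z = \sqrt{2} - \sqrt{2} i} g(z) = \frac{5 \sqrt{2} i \left(1 + i\right) e^{- \sqrt{2} \omega \left(1 + i\right)}}{64}
  F(ω) = -2πi·ΣRes = \frac{5 \sqrt{2} \pi \left(1 - i\right) \left(e^{2 \sqrt{2} i \omega} + i\right) e^{- \sqrt{2} \omega \left(1 + i\right)}}{32} = \frac{5 \pi e^{- \sqrt{2} \omega} \sin{\left(\sqrt{2} \omega + \frac{\pi}{4} \right)}}{8}

Case ω < 0 (upper half-plane, counterclockwise contour ⇒ F(ω) = +2πi·ΣRes):
  Res_{z = \sqrt{2} + \sqrt{2} i} g(z) = \frac{5 \sqrt{2} i \left(-1 + i\right) e^{\sqrt{2} \omega \left(1 - i\right)}}{64}
  Res_{z = - \sqrt{2} + \sqrt{2} i} g(z) = \frac{5 \sqrt{2} \left(1 - i\right) e^{\sqrt{2} \omega \left(1 + i\right)}}{64}
  F(ω) = 2πi·ΣRes = - \frac{5 \sqrt{2} i \pi \left(i \left(1 - i\right) e^{\sqrt{2} \omega \left(1 - i\right)} - \left(1 - i\right) e^{\sqrt{2} \omega \left(1 + i\right)}\right)}{32} = \frac{5 \pi e^{\sqrt{2} \omega} \cos{\left(\sqrt{2} \omega + \frac{\pi}{4} \right)}}{8}

Both cases combine into a single formula in |ω|:

F(ω) = \frac{5 \pi e^{- \sqrt{2} \left|{\omega}\right|} \sin{\left(\sqrt{2} \left|{\omega}\right| + \frac{\pi}{4} \right)}}{8}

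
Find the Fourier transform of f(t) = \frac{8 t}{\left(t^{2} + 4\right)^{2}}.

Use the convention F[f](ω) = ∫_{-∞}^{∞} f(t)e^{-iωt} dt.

F(ω) = - 2 i \pi \omega e^{- 2 \left|{\omega}\right|}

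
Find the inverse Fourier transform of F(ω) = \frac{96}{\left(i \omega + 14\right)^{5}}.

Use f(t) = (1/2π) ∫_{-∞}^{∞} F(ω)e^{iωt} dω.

f(t) = 4 t^{4} e^{- 14 t} u\left(t\right)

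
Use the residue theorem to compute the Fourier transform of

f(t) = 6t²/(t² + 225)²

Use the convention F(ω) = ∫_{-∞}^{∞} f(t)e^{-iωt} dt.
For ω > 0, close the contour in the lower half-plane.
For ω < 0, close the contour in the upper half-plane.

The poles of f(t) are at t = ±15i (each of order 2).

Let g(z) = f(z)e^{-iωz}; for large |z| the factor e^{-iωz} decays in the lower half-plane when ω > 0 and in the upper half-plane when ω < 0.

Case ω > 0 (lower half-plane, clockwise contour ⇒ F(ω) = -2πi·ΣRes):
  Res_{z = - 15 i} g(z) = \frac{i \left(1 - 15 \omega\right) e^{- 15 \omega}}{10} (pole of order 2)
  F(ω) = -2πi·ΣRes = \frac{\pi \left(1 - 15 \omega\right) e^{- 15 \omega}}{5}

Case ω < 0 (upper half-plane, counterclockwise contour ⇒ F(ω) = +2πi·ΣRes):
  Res_{z = 15 i} g(z) = \frac{i \left(- 15 \omega - 1\right) e^{15 \omega}}{10} (pole of order 2)
  F(ω) = 2πi·ΣRes = \frac{\pi \left(15 \omega + 1\right) e^{15 \omega}}{5}

Both cases combine into a single formula in |ω|:

F(ω) = \frac{\pi \left(1 - 15 \left|{\omega}\right|\right) e^{- 15 \left|{\omega}\right|}}{5}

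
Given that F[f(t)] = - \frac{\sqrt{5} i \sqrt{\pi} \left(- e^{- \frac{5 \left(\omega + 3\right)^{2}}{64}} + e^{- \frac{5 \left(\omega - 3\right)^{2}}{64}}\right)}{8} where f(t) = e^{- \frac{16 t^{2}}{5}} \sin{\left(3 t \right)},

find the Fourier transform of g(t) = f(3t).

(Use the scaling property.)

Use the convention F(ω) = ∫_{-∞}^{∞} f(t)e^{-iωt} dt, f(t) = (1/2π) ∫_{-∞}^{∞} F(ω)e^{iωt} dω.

F[g](ω) = \frac{\sqrt{5} i \sqrt{\pi} \left(1 - e^{\frac{5 \omega}{16}}\right) e^{- \frac{5 \omega^{2}}{576} - \frac{5 \omega}{32} - \frac{45}{64}}}{24}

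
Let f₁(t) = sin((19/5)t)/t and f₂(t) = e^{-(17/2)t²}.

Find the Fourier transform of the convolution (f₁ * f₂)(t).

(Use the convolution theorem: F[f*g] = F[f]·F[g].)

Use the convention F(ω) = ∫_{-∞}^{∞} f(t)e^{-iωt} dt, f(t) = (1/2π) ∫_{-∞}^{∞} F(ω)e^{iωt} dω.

F[f₁*f₂](ω) = \begin{cases} \frac{\sqrt{34} \pi^{\frac{3}{2}} e^{- \frac{\omega^{2}}{34}}}{17} & \text{for}\: \omega > - \frac{19}{5} \wedge \omega < \frac{19}{5} \\0 & \text{otherwise} \end{cases}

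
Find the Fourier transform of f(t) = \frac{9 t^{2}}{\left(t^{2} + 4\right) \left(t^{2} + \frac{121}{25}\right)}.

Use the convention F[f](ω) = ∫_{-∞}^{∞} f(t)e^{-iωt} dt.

F(ω) = - \frac{150 \pi e^{- 2 \left|{\omega}\right|}}{7} + \frac{165 \pi e^{- \frac{11 \left|{\omega}\right|}{5}}}{7}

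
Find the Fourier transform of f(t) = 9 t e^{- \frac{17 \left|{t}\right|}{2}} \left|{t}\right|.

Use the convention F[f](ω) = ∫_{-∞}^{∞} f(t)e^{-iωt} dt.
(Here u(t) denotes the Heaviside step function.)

F(ω) = \frac{576 i \omega \left(4 \omega^{2} - 867\right)}{\left(4 \omega^{2} + 289\right)^{3}}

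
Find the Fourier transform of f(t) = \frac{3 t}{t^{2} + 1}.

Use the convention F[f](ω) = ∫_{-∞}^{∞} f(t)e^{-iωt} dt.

F(ω) = - 3 i \pi e^{- \left|{\omega}\right|} \operatorname{sign}{\left(\omega \right)}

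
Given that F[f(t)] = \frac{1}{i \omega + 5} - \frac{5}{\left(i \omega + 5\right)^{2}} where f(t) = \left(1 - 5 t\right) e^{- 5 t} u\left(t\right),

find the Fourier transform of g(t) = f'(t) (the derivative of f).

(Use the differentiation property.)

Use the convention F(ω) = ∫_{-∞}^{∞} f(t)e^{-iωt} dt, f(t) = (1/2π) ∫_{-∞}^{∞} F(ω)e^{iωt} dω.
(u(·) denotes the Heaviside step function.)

F[g](ω) = \frac{\omega^{2}}{\omega^{2} - 10 i \omega - 25}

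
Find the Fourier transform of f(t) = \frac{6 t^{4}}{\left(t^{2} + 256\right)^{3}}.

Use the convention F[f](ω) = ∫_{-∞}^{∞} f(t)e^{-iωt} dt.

F(ω) = \frac{3 \pi \left(256 \omega^{2} - 80 \left|{\omega}\right| + 3\right) e^{- 16 \left|{\omega}\right|}}{64}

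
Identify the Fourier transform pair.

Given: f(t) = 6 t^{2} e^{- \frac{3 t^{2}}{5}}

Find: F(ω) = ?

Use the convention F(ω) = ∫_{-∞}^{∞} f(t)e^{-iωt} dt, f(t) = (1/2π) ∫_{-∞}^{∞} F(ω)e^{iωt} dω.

F(ω) = \frac{5 \sqrt{15} \sqrt{\pi} \left(6 - 5 \omega^{2}\right) e^{- \frac{5 \omega^{2}}{12}}}{18}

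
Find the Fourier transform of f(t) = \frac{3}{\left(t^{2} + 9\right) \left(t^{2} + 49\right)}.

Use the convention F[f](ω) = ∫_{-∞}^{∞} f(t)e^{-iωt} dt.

F(ω) = \frac{\pi \left(7 e^{4 \left|{\omega}\right|} - 3\right) e^{- 7 \left|{\omega}\right|}}{280}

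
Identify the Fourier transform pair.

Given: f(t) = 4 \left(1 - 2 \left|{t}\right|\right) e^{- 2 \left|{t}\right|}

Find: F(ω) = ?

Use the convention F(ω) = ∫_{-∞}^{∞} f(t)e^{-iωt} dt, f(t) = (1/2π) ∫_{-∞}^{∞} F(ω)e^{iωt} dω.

F(ω) = \frac{32 \omega^{2}}{\left(\omega^{2} + 4\right)^{2}}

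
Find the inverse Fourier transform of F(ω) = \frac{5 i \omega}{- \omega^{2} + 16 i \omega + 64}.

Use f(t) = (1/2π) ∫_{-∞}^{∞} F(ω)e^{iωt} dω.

f(t) = 5 \left(1 - 8 t\right) e^{- 8 t} u\left(t\right)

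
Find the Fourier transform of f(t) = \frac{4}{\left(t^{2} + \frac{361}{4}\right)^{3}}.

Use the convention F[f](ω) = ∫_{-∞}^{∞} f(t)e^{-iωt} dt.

F(ω) = \frac{4 \pi \left(361 \omega^{2} + 114 \left|{\omega}\right| + 12\right) e^{- \frac{19 \left|{\omega}\right|}{2}}}{2476099}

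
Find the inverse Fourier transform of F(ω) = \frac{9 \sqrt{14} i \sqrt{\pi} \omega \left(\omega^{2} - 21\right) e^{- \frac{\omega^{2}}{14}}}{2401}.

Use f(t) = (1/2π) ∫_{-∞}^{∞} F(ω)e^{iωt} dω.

f(t) = 9 t^{3} e^{- \frac{7 t^{2}}{2}}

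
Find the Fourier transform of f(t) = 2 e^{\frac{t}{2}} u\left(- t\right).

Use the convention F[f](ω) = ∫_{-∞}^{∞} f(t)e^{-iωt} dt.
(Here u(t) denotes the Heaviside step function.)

F(ω) = \frac{4 i}{2 \omega + i}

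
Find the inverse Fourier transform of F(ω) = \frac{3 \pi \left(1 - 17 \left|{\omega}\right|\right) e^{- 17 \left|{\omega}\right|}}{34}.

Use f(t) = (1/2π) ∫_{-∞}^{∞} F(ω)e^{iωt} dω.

f(t) = \frac{3 t^{2}}{\left(t^{2} + 289\right)^{2}}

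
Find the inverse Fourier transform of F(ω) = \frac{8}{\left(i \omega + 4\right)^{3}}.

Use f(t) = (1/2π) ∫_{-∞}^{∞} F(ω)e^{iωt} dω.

f(t) = 4 t^{2} e^{- 4 t} u\left(t\right)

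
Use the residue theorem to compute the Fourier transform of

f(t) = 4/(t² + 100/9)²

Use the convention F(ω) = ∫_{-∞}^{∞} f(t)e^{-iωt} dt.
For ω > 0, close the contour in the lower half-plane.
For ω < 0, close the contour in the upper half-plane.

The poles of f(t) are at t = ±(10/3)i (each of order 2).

Let g(z) = f(z)e^{-iωz}; for large |z| the factor e^{-iωz} decays in the lower half-plane when ω > 0 and in the upper half-plane when ω < 0.

Case ω > 0 (lower half-plane, clockwise contour ⇒ F(ω) = -2πi·ΣRes):
  Res_{z = - \frac{10 i}{3}} g(z) = \frac{9 i \left(10 \omega + 3\right) e^{- \frac{10 \omega}{3}}}{1000} (pole of order 2)
  F(ω) = -2πi·ΣRes = \frac{9 \pi \left(10 \omega + 3\right) e^{- \frac{10 \omega}{3}}}{500}

Case ω < 0 (upper half-plane, counterclockwise contour ⇒ F(ω) = +2πi·ΣRes):
  Res_{z = \frac{10 i}{3}} g(z) = \frac{9 i \left(10 \omega - 3\right) e^{\frac{10 \omega}{3}}}{1000} (pole of order 2)
  F(ω) = 2πi·ΣRes = \frac{9 \pi \left(3 - 10 \omega\right) e^{\frac{10 \omega}{3}}}{500}

Both cases combine into a single formula in |ω|:

F(ω) = \frac{9 \pi \left(10 \left|{\omega}\right| + 3\right) e^{- \frac{10 \left|{\omega}\right|}{3}}}{500}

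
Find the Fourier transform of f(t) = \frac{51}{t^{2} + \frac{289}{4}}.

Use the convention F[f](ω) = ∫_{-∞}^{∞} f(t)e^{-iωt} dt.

F(ω) = 6 \pi e^{- \frac{17 \left|{\omega}\right|}{2}}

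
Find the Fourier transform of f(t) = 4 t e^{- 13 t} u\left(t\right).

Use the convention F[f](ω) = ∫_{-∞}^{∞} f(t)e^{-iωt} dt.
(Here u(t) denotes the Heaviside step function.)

F(ω) = \frac{4}{\left(i \omega + 13\right)^{2}}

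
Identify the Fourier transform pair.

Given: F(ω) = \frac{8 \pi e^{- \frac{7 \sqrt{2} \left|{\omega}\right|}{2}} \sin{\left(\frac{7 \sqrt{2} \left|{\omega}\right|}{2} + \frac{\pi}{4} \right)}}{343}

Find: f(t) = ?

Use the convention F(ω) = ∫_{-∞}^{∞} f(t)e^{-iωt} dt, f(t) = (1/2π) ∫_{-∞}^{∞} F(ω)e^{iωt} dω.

f(t) = \frac{8}{t^{4} + 2401}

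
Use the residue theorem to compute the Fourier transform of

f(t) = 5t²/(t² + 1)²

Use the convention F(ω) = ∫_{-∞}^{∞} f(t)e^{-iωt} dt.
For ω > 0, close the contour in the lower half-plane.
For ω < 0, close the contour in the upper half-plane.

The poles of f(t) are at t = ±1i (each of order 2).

Let g(z) = f(z)e^{-iωz}; for large |z| the factor e^{-iωz} decays in the lower half-plane when ω > 0 and in the upper half-plane when ω < 0.

Case ω > 0 (lower half-plane, clockwise contour ⇒ F(ω) = -2πi·ΣRes):
  Res_{z = - i} g(z) = \frac{5 i \left(1 - \omega\right) e^{- \omega}}{4} (pole of order 2)
  F(ω) = -2πi·ΣRes = \frac{5 \pi \left(1 - \omega\right) e^{- \omega}}{2}

Case ω < 0 (upper half-plane, counterclockwise contour ⇒ F(ω) = +2πi·ΣRes):
  Res_{z = i} g(z) = \frac{5 i \left(- \omega - 1\right) e^{\omega}}{4} (pole of order 2)
  F(ω) = 2πi·ΣRes = \frac{5 \pi \left(\omega + 1\right) e^{\omega}}{2}

Both cases combine into a single formula in |ω|:

F(ω) = \frac{5 \pi \left(1 - \left|{\omega}\right|\right) e^{- \left|{\omega}\right|}}{2}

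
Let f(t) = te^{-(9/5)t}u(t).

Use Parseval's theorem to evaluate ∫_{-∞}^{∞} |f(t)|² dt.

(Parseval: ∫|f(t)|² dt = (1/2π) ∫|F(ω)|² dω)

∫|f(t)|² dt = \frac{125}{2916}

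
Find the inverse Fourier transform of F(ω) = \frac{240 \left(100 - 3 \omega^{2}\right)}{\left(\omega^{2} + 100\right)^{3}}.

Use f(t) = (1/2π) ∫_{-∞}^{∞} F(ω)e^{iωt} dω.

f(t) = 6 t^{2} e^{- 10 \left|{t}\right|}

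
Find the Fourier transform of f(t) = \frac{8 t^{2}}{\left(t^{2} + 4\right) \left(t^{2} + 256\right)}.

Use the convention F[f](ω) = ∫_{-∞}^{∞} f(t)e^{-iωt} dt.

F(ω) = \frac{4 \pi \left(8 - e^{14 \left|{\omega}\right|}\right) e^{- 16 \left|{\omega}\right|}}{63}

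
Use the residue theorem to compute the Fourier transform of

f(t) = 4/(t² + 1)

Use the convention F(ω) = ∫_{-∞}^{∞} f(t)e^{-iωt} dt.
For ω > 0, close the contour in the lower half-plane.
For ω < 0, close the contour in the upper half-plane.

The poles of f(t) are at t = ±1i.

Let g(z) = f(z)e^{-iωz}; for large |z| the factor e^{-iωz} decays in the lower half-plane when ω > 0 and in the upper half-plane when ω < 0.

Case ω > 0 (lower half-plane, clockwise contour ⇒ F(ω) = -2πi·ΣRes):
  Res_{z = - i} g(z) = 2 i e^{- \omega}
  F(ω) = -2πi·ΣRes = 4 \pi e^{- \omega}

Case ω < 0 (upper half-plane, counterclockwise contour ⇒ F(ω) = +2πi·ΣRes):
  Res_{z = i} g(z) = - 2 i e^{\omega}
  F(ω) = 2πi·ΣRes = 4 \pi e^{\omega}

Both cases combine into a single formula in |ω|:

F(ω) = 4 \pi e^{- \left|{\omega}\right|}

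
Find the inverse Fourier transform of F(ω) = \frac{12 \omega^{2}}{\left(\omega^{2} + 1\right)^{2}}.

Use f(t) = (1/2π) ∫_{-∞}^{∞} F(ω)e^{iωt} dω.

f(t) = 3 \left(1 - \left|{t}\right|\right) e^{- \left|{t}\right|}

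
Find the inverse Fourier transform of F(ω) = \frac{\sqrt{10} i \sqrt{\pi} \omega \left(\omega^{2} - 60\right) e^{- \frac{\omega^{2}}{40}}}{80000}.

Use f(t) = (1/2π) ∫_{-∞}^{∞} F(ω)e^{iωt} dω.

f(t) = t^{3} e^{- 10 t^{2}}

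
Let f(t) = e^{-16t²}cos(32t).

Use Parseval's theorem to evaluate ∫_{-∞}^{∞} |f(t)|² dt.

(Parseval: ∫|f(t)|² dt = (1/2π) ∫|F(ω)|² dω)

∫|f(t)|² dt = \frac{\sqrt{2} \sqrt{\pi} \left(1 + e^{32}\right)}{16 e^{32}}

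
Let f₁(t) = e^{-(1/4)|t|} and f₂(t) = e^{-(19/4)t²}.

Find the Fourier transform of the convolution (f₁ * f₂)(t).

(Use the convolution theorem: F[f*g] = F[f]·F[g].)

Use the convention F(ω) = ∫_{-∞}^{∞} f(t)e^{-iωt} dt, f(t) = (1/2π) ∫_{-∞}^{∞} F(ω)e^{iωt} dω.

F[f₁*f₂](ω) = \frac{16 \sqrt{19} \sqrt{\pi} e^{- \frac{\omega^{2}}{19}}}{19 \left(16 \omega^{2} + 1\right)}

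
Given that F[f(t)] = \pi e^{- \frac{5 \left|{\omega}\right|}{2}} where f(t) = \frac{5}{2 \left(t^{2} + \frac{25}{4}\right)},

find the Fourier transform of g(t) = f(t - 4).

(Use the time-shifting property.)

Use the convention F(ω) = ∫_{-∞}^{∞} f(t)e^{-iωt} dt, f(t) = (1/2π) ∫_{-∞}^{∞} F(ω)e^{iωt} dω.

F[g](ω) = \pi e^{- 4 i \omega - \frac{5 \left|{\omega}\right|}{2}}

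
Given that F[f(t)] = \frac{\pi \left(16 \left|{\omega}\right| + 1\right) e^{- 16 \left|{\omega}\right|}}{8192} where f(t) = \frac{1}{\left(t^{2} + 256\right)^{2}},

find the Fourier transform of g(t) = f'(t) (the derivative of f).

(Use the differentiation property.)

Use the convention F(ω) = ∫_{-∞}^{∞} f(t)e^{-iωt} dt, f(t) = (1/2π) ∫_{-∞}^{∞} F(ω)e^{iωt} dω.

F[g](ω) = \frac{i \pi \omega \left(16 \left|{\omega}\right| + 1\right) e^{- 16 \left|{\omega}\right|}}{8192}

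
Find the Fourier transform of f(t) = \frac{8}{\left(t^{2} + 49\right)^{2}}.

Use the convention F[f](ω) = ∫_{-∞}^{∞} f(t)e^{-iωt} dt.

F(ω) = \frac{4 \pi \left(7 \left|{\omega}\right| + 1\right) e^{- 7 \left|{\omega}\right|}}{343}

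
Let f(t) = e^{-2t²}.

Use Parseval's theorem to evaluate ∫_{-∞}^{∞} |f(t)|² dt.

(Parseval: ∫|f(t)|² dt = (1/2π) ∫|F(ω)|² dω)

∫|f(t)|² dt = \frac{\sqrt{\pi}}{2}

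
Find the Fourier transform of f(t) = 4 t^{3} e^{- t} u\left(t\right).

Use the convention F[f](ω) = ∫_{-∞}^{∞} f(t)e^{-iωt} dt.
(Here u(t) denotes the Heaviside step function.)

F(ω) = \frac{24}{\left(i \omega + 1\right)^{4}}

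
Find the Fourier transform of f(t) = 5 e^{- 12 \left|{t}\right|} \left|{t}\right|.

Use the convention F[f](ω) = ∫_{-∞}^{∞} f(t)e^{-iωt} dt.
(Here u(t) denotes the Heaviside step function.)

F(ω) = \frac{10 \left(144 - \omega^{2}\right)}{\left(\omega^{2} + 144\right)^{2}}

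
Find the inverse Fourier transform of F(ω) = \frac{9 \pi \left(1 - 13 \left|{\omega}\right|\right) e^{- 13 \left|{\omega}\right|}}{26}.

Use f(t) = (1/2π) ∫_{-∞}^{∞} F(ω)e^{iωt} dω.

f(t) = \frac{9 t^{2}}{\left(t^{2} + 169\right)^{2}}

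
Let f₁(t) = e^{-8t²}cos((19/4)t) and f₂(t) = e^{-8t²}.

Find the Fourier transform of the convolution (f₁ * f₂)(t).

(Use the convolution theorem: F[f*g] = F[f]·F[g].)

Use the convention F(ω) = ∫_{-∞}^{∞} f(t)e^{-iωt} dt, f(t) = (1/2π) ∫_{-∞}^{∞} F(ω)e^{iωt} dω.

F[f₁*f₂](ω) = \frac{\pi \left(e^{\frac{19 \omega}{32}} + 1\right) e^{- \frac{\omega^{2}}{16} - \frac{19 \omega}{64} - \frac{361}{512}}}{16}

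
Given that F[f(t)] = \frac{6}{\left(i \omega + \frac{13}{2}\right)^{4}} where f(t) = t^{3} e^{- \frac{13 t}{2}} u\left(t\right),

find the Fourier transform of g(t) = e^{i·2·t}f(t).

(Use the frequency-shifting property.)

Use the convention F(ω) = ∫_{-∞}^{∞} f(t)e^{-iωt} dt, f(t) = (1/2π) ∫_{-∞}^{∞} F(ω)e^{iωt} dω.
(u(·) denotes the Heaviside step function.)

F[g](ω) = \frac{96}{\left(2 i \left(\omega - 2\right) + 13\right)^{4}}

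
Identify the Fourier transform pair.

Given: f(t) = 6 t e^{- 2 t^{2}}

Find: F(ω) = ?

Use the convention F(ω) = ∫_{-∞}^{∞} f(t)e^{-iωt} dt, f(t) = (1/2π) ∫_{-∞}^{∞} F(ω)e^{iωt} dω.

F(ω) = - \frac{3 \sqrt{2} i \sqrt{\pi} \omega e^{- \frac{\omega^{2}}{8}}}{4}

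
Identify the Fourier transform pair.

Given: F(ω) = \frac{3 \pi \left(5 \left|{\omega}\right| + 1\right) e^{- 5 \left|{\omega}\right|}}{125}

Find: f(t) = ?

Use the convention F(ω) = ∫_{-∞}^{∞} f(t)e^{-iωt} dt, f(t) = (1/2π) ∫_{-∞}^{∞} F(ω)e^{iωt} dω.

f(t) = \frac{6}{\left(t^{2} + 25\right)^{2}}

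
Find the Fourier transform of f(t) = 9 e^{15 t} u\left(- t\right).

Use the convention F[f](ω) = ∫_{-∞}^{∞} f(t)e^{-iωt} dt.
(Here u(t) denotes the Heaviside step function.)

F(ω) = - \frac{9}{i \omega - 15}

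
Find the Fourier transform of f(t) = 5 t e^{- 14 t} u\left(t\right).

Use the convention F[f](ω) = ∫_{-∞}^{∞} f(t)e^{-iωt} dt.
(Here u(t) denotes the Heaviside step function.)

F(ω) = \frac{5}{\left(i \omega + 14\right)^{2}}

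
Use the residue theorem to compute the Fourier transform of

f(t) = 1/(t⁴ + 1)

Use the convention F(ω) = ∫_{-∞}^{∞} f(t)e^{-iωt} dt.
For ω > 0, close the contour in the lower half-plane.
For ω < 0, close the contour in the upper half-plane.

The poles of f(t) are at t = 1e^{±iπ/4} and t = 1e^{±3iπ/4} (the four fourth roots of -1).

Let g(z) = f(z)e^{-iωz}; for large |z| the factor e^{-iωz} decays in the lower half-plane when ω > 0 and in the upper half-plane when ω < 0.

Case ω > 0 (lower half-plane, clockwise contour ⇒ F(ω) = -2πi·ΣRes):
  Res_{z = - \frac{\sqrt{2}}{2} - \frac{\sqrt{2} i}{2}} g(z) = \frac{\sqrt{2} i \left(1 - i\right) e^{\frac{\sqrt{2} \omega \left(-1 + i\right)}{2}}}{8}
  Res_{z = \frac{\sqrt{2}}{2} - \frac{\sqrt{2} i}{2}} g(z) = \frac{\sqrt{2} i \left(1 + i\right) e^{- \frac{\sqrt{2} \omega \left(1 + i\right)}{2}}}{8}
  F(ω) = -2πi·ΣRes = \frac{\sqrt{2} \pi \left(1 - i\right) \left(e^{\sqrt{2} i \omega} + i\right) e^{- \frac{\sqrt{2} \omega \left(1 + i\right)}{2}}}{4} = \pi e^{- \frac{\sqrt{2} \omega}{2}} \sin{\left(\frac{\sqrt{2} \omega}{2} + \frac{\pi}{4} \right)}

Case ω < 0 (upper half-plane, counterclockwise contour ⇒ F(ω) = +2πi·ΣRes):
  Res_{z = \frac{\sqrt{2}}{2} + \frac{\sqrt{2} i}{2}} g(z) = \frac{\sqrt{2} i \left(-1 + i\right) e^{\frac{\sqrt{2} \omega \left(1 - i\right)}{2}}}{8}
  Res_{z = - \frac{\sqrt{2}}{2} + \frac{\sqrt{2} i}{2}} g(z) = \frac{\sqrt{2} \left(1 - i\right) e^{\frac{\sqrt{2} \omega \left(1 + i\right)}{2}}}{8}
  F(ω) = 2πi·ΣRes = - \frac{\sqrt{2} i \pi \left(i \left(1 - i\right) e^{\frac{\sqrt{2} \omega \left(1 - i\right)}{2}} - \left(1 - i\right) e^{\frac{\sqrt{2} \omega \left(1 + i\right)}{2}}\right)}{4} = \pi e^{\frac{\sqrt{2} \omega}{2}} \cos{\left(\frac{\sqrt{2} \omega}{2} + \frac{\pi}{4} \right)}

Both cases combine into a single formula in |ω|:

F(ω) = \pi e^{- \frac{\sqrt{2} \left|{\omega}\right|}{2}} \sin{\left(\frac{\sqrt{2} \left|{\omega}\right|}{2} + \frac{\pi}{4} \right)}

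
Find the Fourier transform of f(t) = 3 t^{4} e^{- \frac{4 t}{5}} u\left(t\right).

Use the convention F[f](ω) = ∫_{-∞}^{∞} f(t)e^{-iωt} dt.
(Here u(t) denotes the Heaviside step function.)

F(ω) = \frac{225000}{\left(5 i \omega + 4\right)^{5}}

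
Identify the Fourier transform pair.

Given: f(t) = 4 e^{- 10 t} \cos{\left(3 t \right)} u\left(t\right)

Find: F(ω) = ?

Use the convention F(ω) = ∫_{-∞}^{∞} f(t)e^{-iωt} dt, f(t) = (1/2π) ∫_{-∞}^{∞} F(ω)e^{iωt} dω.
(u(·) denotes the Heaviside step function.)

F(ω) = \frac{4 \left(i \omega + 10\right)}{\left(i \omega + 10\right)^{2} + 9}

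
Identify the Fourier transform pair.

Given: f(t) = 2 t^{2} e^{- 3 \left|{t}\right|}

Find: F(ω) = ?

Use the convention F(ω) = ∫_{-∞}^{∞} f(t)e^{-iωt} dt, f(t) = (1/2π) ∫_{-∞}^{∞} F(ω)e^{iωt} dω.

F(ω) = \frac{72 \left(3 - \omega^{2}\right)}{\left(\omega^{2} + 9\right)^{3}}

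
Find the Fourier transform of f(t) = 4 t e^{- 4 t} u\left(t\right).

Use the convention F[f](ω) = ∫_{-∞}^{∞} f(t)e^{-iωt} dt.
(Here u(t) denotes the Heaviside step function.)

F(ω) = \frac{4}{\left(i \omega + 4\right)^{2}}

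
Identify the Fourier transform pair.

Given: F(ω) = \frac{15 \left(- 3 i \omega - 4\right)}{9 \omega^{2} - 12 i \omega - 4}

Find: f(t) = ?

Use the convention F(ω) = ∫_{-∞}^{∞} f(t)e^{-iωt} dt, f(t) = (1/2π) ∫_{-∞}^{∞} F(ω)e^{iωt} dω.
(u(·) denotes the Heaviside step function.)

f(t) = 5 \left(\frac{2 t}{3} + 1\right) e^{- \frac{2 t}{3}} u\left(t\right)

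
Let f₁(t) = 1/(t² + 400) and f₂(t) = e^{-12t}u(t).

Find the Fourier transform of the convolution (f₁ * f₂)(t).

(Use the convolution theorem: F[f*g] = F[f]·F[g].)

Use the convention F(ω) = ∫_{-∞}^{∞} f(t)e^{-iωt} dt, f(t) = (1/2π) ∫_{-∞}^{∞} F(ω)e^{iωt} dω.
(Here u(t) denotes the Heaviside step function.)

F[f₁*f₂](ω) = \frac{\pi e^{- 20 \left|{\omega}\right|}}{20 \left(i \omega + 12\right)}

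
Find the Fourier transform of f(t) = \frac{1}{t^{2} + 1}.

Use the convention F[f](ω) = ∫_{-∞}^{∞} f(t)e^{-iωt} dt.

F(ω) = \pi e^{- \left|{\omega}\right|}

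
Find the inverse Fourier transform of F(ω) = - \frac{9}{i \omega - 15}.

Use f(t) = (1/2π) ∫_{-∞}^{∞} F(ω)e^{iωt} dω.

f(t) = 9 e^{15 t} u\left(- t\right)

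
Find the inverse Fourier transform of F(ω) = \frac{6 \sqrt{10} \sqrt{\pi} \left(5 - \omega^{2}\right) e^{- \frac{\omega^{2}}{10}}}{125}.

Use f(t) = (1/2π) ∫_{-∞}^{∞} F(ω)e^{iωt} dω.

f(t) = 6 t^{2} e^{- \frac{5 t^{2}}{2}}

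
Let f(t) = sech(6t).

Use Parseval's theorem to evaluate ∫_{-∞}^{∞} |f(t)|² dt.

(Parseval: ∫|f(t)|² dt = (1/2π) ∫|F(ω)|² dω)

∫|f(t)|² dt = \frac{1}{3}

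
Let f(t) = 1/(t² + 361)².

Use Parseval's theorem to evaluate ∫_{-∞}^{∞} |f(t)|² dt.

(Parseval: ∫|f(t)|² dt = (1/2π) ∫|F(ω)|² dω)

∫|f(t)|² dt = \frac{5 \pi}{14301947824}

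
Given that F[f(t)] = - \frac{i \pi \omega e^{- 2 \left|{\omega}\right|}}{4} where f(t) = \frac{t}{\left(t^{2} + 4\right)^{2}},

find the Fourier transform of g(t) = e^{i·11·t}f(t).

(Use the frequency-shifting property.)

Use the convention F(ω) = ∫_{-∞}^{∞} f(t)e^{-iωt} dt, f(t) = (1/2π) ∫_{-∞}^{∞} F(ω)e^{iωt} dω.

F[g](ω) = \frac{i \pi \left(11 - \omega\right) e^{- 2 \left|{\omega - 11}\right|}}{4}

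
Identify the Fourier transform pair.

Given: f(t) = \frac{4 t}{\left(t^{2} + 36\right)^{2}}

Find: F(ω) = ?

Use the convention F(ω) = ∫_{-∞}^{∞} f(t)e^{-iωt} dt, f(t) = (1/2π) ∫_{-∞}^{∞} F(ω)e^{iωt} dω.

F(ω) = - \frac{i \pi \omega e^{- 6 \left|{\omega}\right|}}{3}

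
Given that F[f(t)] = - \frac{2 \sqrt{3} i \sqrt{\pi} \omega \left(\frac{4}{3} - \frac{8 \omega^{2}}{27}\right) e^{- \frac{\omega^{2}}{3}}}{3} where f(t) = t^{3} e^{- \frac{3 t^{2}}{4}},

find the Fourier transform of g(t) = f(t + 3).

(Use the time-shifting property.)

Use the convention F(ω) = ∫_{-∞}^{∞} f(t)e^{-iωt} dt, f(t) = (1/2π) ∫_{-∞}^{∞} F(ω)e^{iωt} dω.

F[g](ω) = \frac{8 \sqrt{3} i \sqrt{\pi} \omega \left(2 \omega^{2} - 9\right) e^{\frac{\omega \left(- \omega + 9 i\right)}{3}}}{81}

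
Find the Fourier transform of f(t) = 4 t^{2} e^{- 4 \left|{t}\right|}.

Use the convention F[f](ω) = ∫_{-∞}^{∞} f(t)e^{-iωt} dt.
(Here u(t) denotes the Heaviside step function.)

F(ω) = \frac{64 \left(16 - 3 \omega^{2}\right)}{\left(\omega^{2} + 16\right)^{3}}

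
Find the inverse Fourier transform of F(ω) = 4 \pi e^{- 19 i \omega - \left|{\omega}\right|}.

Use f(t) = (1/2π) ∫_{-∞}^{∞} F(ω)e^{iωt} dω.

f(t) = \frac{4}{\left(t - 19\right)^{2} + 1}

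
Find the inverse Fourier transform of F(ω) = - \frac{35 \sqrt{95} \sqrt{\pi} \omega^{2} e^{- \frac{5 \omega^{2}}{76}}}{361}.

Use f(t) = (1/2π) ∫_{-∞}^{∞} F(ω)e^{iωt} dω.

f(t) = 7 \left(\frac{76 t^{2}}{5} - 2\right) e^{- \frac{19 t^{2}}{5}}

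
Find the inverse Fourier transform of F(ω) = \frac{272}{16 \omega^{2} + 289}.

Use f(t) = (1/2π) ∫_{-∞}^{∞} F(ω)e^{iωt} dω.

f(t) = 2 e^{- \frac{17 \left|{t}\right|}{4}}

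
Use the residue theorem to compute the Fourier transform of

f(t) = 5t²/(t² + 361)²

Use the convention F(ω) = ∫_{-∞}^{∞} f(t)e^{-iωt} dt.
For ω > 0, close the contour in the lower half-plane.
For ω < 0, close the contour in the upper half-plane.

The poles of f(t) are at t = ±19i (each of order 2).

Let g(z) = f(z)e^{-iωz}; for large |z| the factor e^{-iωz} decays in the lower half-plane when ω > 0 and in the upper half-plane when ω < 0.

Case ω > 0 (lower half-plane, clockwise contour ⇒ F(ω) = -2πi·ΣRes):
  Res_{z = - 19 i} g(z) = \frac{5 i \left(1 - 19 \omega\right) e^{- 19 \omega}}{76} (pole of order 2)
  F(ω) = -2πi·ΣRes = \frac{5 \pi \left(1 - 19 \omega\right) e^{- 19 \omega}}{38}

Case ω < 0 (upper half-plane, counterclockwise contour ⇒ F(ω) = +2πi·ΣRes):
  Res_{z = 19 i} g(z) = \frac{5 i \left(- 19 \omega - 1\right) e^{19 \omega}}{76} (pole of order 2)
  F(ω) = 2πi·ΣRes = \frac{5 \pi \left(19 \omega + 1\right) e^{19 \omega}}{38}

Both cases combine into a single formula in |ω|:

F(ω) = \frac{5 \pi \left(1 - 19 \left|{\omega}\right|\right) e^{- 19 \left|{\omega}\right|}}{38}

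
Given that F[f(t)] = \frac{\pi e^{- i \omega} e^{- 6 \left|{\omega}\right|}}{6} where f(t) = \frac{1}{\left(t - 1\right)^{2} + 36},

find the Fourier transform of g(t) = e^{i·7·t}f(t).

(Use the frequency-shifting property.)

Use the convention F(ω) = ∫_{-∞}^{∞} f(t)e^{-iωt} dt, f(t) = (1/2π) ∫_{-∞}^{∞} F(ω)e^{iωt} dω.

F[g](ω) = \frac{\pi e^{- i \left(\omega - 7\right) - 6 \left|{\omega - 7}\right|}}{6}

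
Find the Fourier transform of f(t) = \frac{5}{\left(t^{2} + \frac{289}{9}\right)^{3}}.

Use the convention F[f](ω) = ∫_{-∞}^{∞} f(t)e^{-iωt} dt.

F(ω) = \frac{135 \pi \left(289 \omega^{2} + 153 \left|{\omega}\right| + 27\right) e^{- \frac{17 \left|{\omega}\right|}{3}}}{11358856}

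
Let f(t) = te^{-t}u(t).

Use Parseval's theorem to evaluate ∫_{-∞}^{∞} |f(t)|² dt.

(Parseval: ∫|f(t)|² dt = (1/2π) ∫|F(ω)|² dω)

∫|f(t)|² dt = \frac{1}{4}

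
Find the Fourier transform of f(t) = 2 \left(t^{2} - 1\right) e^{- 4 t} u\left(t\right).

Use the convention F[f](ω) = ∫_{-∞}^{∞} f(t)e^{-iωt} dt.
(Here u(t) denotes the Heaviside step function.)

F(ω) = \frac{2 \left(2 i \omega - \left(i \omega + 4\right)^{3} + 8\right)}{\left(i \omega + 4\right)^{4}}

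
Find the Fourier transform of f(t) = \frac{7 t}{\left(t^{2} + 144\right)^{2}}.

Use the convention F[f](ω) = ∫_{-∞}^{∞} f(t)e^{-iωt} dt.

F(ω) = - \frac{7 i \pi \omega e^{- 12 \left|{\omega}\right|}}{24}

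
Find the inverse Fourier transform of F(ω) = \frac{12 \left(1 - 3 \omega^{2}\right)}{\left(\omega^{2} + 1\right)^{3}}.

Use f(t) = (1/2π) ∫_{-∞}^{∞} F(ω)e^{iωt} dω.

f(t) = 3 t^{2} e^{- \left|{t}\right|}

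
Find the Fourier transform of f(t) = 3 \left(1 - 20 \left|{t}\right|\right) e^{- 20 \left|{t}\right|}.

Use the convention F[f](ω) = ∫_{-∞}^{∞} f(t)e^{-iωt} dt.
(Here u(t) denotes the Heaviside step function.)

F(ω) = \frac{240 \omega^{2}}{\left(\omega^{2} + 400\right)^{2}}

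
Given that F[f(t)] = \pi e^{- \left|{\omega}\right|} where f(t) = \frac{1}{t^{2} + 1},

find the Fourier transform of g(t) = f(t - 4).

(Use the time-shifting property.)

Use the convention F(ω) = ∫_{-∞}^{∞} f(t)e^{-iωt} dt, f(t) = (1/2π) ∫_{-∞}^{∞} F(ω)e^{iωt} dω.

F[g](ω) = \pi e^{- 4 i \omega - \left|{\omega}\right|}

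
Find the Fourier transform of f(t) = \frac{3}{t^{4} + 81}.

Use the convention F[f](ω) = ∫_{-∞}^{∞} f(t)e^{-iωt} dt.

F(ω) = \frac{\pi e^{- \frac{3 \sqrt{2} \left|{\omega}\right|}{2}} \sin{\left(\frac{3 \sqrt{2} \left|{\omega}\right|}{2} + \frac{\pi}{4} \right)}}{9}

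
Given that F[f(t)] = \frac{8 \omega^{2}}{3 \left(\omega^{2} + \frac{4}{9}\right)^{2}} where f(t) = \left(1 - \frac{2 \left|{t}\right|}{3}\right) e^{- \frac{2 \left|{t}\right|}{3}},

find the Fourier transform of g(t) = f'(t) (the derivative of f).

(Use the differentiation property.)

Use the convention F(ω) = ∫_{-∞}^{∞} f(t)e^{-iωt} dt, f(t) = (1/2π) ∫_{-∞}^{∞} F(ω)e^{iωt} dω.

F[g](ω) = \frac{216 i \omega^{3}}{\left(9 \omega^{2} + 4\right)^{2}}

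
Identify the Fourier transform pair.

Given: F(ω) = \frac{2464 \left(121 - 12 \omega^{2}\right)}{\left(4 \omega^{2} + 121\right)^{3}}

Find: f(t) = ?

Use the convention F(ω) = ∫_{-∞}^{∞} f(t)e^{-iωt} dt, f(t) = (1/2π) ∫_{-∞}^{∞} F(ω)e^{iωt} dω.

f(t) = 7 t^{2} e^{- \frac{11 \left|{t}\right|}{2}}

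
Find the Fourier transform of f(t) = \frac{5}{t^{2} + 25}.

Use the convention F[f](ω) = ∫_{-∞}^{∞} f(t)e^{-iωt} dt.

F(ω) = \pi e^{- 5 \left|{\omega}\right|}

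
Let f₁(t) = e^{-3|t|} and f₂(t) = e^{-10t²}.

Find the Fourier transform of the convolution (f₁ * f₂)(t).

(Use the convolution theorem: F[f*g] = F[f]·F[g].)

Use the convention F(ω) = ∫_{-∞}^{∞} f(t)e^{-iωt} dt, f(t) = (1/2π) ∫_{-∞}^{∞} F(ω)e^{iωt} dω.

F[f₁*f₂](ω) = \frac{3 \sqrt{10} \sqrt{\pi} e^{- \frac{\omega^{2}}{40}}}{5 \left(\omega^{2} + 9\right)}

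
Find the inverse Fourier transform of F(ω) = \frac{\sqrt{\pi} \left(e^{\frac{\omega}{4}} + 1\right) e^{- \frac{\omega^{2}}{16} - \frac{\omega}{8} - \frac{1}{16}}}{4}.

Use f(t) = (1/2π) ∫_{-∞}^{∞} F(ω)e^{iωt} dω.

f(t) = e^{- 4 t^{2}} \cos{\left(t \right)}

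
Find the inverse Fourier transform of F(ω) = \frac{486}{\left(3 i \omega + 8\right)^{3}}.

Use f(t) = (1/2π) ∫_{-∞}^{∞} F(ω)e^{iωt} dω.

f(t) = 9 t^{2} e^{- \frac{8 t}{3}} u\left(t\right)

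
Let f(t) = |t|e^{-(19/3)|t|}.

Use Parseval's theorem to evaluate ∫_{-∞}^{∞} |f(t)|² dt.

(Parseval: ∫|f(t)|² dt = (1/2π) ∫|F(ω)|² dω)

∫|f(t)|² dt = \frac{27}{13718}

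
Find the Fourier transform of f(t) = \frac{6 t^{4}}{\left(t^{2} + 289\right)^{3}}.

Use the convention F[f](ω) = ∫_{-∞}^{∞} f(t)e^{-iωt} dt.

F(ω) = \frac{3 \pi \left(289 \omega^{2} - 85 \left|{\omega}\right| + 3\right) e^{- 17 \left|{\omega}\right|}}{68}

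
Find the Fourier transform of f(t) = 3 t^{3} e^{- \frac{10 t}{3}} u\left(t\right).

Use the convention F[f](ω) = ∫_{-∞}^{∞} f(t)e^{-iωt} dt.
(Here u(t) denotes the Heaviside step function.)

F(ω) = \frac{1458}{\left(3 i \omega + 10\right)^{4}}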